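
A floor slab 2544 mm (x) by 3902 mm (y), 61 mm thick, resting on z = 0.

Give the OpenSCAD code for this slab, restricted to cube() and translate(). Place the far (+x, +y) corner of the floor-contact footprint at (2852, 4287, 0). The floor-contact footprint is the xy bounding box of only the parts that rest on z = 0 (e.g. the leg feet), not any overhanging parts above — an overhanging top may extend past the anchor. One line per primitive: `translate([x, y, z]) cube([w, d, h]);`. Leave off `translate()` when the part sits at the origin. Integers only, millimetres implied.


translate([308, 385, 0]) cube([2544, 3902, 61]);


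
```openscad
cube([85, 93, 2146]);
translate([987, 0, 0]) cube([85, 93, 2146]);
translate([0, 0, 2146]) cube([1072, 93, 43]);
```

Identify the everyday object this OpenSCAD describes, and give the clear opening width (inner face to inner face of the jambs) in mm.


A door frame. The clear opening width is 902 mm.

Two 2146 mm tall posts with a header on top — a door frame. The left jamb is 85 mm wide at x = 0; the right jamb starts at x = 987. The clear opening is 987 − 85 = 902 mm.


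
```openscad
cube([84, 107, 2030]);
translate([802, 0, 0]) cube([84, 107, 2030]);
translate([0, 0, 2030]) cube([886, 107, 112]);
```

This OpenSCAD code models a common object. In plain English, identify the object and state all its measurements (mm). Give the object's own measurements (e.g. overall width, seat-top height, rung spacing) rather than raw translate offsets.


A door frame. The clear opening is 718 mm wide and 2030 mm high. Two 84 mm wide jambs, 107 mm deep, stand either side of the opening from the floor to the top of the opening. A 112 mm thick head sits across the top of both jambs, spanning the full outside width of the frame.


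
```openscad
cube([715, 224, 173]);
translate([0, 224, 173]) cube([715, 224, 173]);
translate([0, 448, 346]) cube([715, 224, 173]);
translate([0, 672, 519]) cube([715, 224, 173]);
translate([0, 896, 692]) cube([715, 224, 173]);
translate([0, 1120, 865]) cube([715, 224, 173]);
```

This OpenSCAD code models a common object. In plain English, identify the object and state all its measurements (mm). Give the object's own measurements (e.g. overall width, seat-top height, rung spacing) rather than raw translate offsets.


A straight staircase of 6 solid steps. Each step is 715 mm wide (x), 224 mm deep (y, the going) and 173 mm tall (the rise). The first step rests on the floor; each subsequent step sits one going further in +y and one rise higher in +z, directly behind and above the previous step with no overlap.


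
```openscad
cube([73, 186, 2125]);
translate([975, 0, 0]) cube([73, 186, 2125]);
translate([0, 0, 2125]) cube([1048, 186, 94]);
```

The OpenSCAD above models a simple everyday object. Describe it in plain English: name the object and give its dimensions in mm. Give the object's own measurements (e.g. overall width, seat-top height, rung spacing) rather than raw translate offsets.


A door frame. The clear opening is 902 mm wide and 2125 mm high. Two 73 mm wide jambs, 186 mm deep, stand either side of the opening from the floor to the top of the opening. A 94 mm thick head sits across the top of both jambs, spanning the full outside width of the frame.


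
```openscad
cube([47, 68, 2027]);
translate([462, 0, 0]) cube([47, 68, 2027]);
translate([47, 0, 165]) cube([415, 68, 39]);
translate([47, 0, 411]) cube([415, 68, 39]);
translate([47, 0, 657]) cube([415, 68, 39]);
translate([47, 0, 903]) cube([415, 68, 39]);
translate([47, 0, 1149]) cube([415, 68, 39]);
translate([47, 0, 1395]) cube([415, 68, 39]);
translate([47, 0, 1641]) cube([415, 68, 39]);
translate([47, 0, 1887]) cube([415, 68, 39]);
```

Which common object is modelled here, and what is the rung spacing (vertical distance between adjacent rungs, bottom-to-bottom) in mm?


A ladder. The rung spacing is 246 mm.

Two tall 47×68 posts with 8 short bars between them — a ladder. Adjacent rungs sit at z = 165 and z = 411, so the spacing is 411 − 165 = 246 mm.


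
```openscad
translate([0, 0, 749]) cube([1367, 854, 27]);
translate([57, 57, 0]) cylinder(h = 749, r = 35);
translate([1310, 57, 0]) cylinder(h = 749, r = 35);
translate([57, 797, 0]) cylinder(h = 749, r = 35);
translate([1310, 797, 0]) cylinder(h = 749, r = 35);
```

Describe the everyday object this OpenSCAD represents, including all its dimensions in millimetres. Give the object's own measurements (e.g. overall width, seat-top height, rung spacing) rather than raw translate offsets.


A rectangular dining table. The top is 1367×854×27 mm with its upper surface at z = 776 mm. It stands on four round legs of 70 mm diameter, each leg's bounding box inset 22 mm from the nearest pair of top edges, running from the floor to the underside of the top.


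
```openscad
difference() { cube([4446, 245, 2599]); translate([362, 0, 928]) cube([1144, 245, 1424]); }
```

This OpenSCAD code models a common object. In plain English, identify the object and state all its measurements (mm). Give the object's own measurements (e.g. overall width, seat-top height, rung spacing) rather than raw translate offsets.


A wall 4446 mm long (x), 245 mm thick (y), 2599 mm tall, with a rectangular window opening cut through it. The opening is 1144 mm wide and 1424 mm tall; its sill is at z = 928 mm and its near (−x) edge is 362 mm from the wall's −x end. The opening passes through the full wall thickness.


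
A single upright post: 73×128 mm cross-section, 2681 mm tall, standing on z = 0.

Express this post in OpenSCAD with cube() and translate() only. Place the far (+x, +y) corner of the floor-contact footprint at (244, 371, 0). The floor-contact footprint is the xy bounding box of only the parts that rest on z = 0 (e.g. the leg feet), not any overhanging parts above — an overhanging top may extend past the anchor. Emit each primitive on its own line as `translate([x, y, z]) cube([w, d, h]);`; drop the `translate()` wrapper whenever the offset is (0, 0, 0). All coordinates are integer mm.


translate([171, 243, 0]) cube([73, 128, 2681]);


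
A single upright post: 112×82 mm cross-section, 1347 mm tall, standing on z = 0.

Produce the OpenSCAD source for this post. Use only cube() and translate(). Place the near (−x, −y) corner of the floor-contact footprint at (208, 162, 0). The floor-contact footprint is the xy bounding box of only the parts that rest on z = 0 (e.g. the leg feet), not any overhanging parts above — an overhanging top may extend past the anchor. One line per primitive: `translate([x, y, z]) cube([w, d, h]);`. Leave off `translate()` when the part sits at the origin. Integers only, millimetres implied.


translate([208, 162, 0]) cube([112, 82, 1347]);


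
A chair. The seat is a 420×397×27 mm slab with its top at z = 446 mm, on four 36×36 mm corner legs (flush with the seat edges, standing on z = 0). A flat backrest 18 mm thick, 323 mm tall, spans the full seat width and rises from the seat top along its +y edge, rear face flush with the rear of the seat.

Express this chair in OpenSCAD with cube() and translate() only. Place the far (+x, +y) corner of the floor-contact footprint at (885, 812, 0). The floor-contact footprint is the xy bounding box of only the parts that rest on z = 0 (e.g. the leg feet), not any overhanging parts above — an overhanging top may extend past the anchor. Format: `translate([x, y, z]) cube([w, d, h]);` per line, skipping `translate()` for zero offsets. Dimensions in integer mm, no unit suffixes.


translate([465, 415, 419]) cube([420, 397, 27]);
translate([465, 415, 0]) cube([36, 36, 419]);
translate([849, 415, 0]) cube([36, 36, 419]);
translate([465, 776, 0]) cube([36, 36, 419]);
translate([849, 776, 0]) cube([36, 36, 419]);
translate([465, 794, 446]) cube([420, 18, 323]);


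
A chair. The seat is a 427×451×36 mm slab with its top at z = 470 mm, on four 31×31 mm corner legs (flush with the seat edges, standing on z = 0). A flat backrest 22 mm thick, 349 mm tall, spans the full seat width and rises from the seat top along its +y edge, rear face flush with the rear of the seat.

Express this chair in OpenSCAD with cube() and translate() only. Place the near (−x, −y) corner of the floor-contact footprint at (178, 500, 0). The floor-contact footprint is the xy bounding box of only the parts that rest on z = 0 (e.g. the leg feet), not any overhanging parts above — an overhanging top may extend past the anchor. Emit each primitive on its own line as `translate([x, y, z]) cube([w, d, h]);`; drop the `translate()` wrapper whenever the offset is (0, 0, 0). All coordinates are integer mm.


translate([178, 500, 434]) cube([427, 451, 36]);
translate([178, 500, 0]) cube([31, 31, 434]);
translate([574, 500, 0]) cube([31, 31, 434]);
translate([178, 920, 0]) cube([31, 31, 434]);
translate([574, 920, 0]) cube([31, 31, 434]);
translate([178, 929, 470]) cube([427, 22, 349]);


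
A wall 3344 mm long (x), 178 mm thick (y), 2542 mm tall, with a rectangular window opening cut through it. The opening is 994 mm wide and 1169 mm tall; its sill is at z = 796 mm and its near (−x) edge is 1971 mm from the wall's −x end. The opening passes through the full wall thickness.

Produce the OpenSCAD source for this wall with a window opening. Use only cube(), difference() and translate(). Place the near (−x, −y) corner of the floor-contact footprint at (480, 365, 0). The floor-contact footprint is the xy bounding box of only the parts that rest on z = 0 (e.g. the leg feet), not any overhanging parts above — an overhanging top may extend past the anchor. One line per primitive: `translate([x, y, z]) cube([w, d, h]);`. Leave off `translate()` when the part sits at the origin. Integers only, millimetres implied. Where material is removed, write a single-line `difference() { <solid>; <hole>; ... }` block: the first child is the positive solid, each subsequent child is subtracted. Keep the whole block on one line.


difference() { translate([480, 365, 0]) cube([3344, 178, 2542]); translate([2451, 365, 796]) cube([994, 178, 1169]); }


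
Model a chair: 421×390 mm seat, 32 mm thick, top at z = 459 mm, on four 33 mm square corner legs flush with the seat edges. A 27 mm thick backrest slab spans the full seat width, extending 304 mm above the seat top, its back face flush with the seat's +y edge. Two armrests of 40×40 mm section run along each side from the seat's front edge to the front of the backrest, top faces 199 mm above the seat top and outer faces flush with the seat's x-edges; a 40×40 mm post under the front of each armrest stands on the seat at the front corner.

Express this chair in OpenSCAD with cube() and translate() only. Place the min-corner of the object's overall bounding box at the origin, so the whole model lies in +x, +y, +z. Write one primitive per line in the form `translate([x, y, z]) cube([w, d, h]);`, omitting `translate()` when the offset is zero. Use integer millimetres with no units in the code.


// leg_h = 459 - 32 = 427
// arm post h = 199 - 40 = 159
translate([0, 0, 427]) cube([421, 390, 32]);
cube([33, 33, 427]);
translate([388, 0, 0]) cube([33, 33, 427]);
translate([0, 357, 0]) cube([33, 33, 427]);
translate([388, 357, 0]) cube([33, 33, 427]);
translate([0, 363, 459]) cube([421, 27, 304]);
translate([0, 0, 618]) cube([40, 363, 40]);
translate([381, 0, 618]) cube([40, 363, 40]);
translate([0, 0, 459]) cube([40, 40, 159]);
translate([381, 0, 459]) cube([40, 40, 159]);


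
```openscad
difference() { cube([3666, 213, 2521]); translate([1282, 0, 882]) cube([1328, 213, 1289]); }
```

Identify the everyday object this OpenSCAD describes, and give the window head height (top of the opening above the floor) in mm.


A wall with a window opening. The window head height is 2171 mm.

A wall with a rectangular opening subtracted — a window. Sill at z = 882, opening 1289 mm tall, so the head is at 882 + 1289 = 2171 mm.


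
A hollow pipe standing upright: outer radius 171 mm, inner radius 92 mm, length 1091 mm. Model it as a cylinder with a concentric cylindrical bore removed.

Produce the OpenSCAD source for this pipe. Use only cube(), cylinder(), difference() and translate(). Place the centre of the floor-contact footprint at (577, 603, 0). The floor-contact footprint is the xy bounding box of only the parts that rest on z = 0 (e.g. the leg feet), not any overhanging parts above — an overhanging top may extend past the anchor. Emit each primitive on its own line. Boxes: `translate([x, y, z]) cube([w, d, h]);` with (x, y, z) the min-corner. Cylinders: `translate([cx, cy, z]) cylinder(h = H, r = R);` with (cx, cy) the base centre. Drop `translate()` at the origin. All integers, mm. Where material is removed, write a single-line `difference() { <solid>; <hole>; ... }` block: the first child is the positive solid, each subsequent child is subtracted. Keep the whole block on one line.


difference() { translate([577, 603, 0]) cylinder(h = 1091, r = 171); translate([577, 603, 0]) cylinder(h = 1091, r = 92); }


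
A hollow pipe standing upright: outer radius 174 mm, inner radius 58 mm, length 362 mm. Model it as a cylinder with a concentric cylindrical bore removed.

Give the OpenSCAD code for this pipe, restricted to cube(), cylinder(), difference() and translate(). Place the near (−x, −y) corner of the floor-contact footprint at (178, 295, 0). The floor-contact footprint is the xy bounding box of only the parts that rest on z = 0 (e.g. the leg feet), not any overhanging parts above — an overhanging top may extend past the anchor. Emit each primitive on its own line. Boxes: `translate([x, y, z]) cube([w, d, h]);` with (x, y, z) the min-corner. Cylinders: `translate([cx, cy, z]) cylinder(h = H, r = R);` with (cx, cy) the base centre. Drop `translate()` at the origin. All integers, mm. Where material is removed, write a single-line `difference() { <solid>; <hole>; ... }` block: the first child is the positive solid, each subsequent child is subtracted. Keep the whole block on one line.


difference() { translate([352, 469, 0]) cylinder(h = 362, r = 174); translate([352, 469, 0]) cylinder(h = 362, r = 58); }


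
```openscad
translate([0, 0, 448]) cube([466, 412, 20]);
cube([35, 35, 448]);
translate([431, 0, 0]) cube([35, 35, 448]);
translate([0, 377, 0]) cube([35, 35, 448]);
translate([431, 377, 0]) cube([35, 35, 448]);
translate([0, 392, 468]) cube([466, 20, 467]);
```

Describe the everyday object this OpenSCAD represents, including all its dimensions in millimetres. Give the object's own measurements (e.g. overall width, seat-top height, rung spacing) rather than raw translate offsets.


A chair. The seat is a 466×412×20 mm slab with its top at z = 468 mm, on four 35×35 mm corner legs (flush with the seat edges, standing on z = 0). A flat backrest 20 mm thick, 467 mm tall, spans the full seat width and rises from the seat top along its +y edge, rear face flush with the rear of the seat.


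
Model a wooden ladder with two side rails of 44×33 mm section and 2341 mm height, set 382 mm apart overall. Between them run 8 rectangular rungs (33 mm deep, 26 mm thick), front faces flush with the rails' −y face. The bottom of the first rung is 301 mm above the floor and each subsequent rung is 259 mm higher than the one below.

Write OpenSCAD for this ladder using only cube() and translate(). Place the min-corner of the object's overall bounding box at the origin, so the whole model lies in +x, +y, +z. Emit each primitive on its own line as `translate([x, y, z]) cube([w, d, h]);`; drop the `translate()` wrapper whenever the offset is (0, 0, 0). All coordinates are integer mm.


cube([44, 33, 2341]);
translate([338, 0, 0]) cube([44, 33, 2341]);
translate([44, 0, 301]) cube([294, 33, 26]);
translate([44, 0, 560]) cube([294, 33, 26]);
translate([44, 0, 819]) cube([294, 33, 26]);
translate([44, 0, 1078]) cube([294, 33, 26]);
translate([44, 0, 1337]) cube([294, 33, 26]);
translate([44, 0, 1596]) cube([294, 33, 26]);
translate([44, 0, 1855]) cube([294, 33, 26]);
translate([44, 0, 2114]) cube([294, 33, 26]);


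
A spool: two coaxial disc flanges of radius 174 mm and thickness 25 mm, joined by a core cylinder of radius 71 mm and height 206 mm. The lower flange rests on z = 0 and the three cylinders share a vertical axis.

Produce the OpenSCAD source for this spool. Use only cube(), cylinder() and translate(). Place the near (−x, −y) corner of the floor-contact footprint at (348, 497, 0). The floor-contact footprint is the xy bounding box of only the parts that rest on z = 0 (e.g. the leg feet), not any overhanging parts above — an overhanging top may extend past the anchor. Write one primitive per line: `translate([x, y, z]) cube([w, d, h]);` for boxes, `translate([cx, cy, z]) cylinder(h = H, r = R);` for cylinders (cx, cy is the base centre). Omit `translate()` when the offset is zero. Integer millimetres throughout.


translate([522, 671, 0]) cylinder(h = 25, r = 174);
translate([522, 671, 25]) cylinder(h = 206, r = 71);
translate([522, 671, 231]) cylinder(h = 25, r = 174);


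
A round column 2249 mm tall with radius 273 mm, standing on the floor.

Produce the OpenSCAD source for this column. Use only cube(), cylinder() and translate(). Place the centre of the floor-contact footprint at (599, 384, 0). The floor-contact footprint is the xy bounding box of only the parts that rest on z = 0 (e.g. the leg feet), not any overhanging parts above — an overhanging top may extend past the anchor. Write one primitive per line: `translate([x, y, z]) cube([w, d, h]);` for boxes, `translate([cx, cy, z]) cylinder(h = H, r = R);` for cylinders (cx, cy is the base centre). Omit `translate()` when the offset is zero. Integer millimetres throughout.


translate([599, 384, 0]) cylinder(h = 2249, r = 273);


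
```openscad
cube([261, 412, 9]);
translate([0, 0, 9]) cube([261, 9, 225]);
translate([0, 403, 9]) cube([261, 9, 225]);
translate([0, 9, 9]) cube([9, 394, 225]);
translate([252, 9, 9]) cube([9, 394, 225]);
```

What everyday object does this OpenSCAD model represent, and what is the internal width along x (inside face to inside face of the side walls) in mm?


An open box. The internal width is 243 mm.

A 261×412 base slab with four walls standing on it — an open box. The base is 261 mm wide and the walls are 9 mm thick, so the internal width is 261 − 2 × 9 = 243 mm.


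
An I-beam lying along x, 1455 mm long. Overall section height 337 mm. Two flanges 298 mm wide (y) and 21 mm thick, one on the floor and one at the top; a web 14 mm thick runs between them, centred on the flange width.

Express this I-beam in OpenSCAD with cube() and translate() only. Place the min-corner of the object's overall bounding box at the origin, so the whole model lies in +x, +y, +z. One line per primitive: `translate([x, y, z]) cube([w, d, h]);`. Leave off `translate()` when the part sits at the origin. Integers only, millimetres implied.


cube([1455, 298, 21]);
translate([0, 142, 21]) cube([1455, 14, 295]);
translate([0, 0, 316]) cube([1455, 298, 21]);


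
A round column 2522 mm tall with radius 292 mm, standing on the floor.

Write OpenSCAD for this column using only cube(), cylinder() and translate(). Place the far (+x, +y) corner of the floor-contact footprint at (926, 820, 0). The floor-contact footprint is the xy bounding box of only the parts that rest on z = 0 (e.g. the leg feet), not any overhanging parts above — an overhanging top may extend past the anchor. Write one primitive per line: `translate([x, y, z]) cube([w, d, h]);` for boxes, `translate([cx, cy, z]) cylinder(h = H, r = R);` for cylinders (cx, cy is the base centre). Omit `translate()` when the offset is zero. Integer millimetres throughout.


translate([634, 528, 0]) cylinder(h = 2522, r = 292);


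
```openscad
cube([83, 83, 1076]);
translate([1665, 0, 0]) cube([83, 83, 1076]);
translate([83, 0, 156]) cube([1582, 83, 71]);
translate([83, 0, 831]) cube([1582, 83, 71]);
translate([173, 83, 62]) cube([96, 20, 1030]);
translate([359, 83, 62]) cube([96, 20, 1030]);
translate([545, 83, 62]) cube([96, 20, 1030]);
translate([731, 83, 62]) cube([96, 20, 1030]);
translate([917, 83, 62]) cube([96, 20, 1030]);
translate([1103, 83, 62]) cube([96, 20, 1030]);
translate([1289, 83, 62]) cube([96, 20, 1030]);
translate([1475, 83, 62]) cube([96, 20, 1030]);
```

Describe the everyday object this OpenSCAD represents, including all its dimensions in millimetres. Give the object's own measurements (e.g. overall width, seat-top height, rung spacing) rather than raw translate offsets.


A fence section. Two 83×83 mm posts, 1076 mm tall, stand on the floor with a clear span of 1582 mm between their inner faces. Two horizontal rails of 83×71 mm section span the gap between the posts with their undersides at z = 156 mm and z = 831 mm, flush with the posts' −y face. 8 pickets, each 96 mm wide, 20 mm thick and 1030 mm tall, are fixed to the +y face of the rails with their bottoms at z = 62 mm, spaced across the span with a 90 mm gap after the −x post and between neighbouring pickets, with 94 mm left before the +x post.


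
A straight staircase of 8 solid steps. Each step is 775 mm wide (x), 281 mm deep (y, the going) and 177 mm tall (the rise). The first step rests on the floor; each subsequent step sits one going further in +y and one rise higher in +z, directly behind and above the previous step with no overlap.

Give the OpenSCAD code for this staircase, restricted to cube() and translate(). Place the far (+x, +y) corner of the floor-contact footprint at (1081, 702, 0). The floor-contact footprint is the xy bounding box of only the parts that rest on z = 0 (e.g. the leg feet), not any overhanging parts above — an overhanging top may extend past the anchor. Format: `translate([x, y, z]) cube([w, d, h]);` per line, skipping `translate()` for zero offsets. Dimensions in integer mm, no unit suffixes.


translate([306, 421, 0]) cube([775, 281, 177]);
translate([306, 702, 177]) cube([775, 281, 177]);
translate([306, 983, 354]) cube([775, 281, 177]);
translate([306, 1264, 531]) cube([775, 281, 177]);
translate([306, 1545, 708]) cube([775, 281, 177]);
translate([306, 1826, 885]) cube([775, 281, 177]);
translate([306, 2107, 1062]) cube([775, 281, 177]);
translate([306, 2388, 1239]) cube([775, 281, 177]);


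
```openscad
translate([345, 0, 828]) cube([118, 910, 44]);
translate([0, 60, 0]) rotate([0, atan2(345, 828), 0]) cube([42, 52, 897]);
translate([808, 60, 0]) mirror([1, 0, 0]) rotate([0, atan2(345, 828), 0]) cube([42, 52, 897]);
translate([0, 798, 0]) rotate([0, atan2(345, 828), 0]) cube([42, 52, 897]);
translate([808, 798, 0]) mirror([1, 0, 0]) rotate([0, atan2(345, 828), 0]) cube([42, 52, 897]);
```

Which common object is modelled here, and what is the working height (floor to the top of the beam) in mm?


A sawhorse. The overall height is 872 mm.

A beam across two mirrored pairs of raked legs — a sawhorse. The beam's underside is at z = 828 (matching the legs' vertical rise in atan2(345, 828)) and the beam is 44 mm tall, so its top is at 828 + 44 = 872 mm. The raked legs top out at the beam's underside, so that is the highest point.


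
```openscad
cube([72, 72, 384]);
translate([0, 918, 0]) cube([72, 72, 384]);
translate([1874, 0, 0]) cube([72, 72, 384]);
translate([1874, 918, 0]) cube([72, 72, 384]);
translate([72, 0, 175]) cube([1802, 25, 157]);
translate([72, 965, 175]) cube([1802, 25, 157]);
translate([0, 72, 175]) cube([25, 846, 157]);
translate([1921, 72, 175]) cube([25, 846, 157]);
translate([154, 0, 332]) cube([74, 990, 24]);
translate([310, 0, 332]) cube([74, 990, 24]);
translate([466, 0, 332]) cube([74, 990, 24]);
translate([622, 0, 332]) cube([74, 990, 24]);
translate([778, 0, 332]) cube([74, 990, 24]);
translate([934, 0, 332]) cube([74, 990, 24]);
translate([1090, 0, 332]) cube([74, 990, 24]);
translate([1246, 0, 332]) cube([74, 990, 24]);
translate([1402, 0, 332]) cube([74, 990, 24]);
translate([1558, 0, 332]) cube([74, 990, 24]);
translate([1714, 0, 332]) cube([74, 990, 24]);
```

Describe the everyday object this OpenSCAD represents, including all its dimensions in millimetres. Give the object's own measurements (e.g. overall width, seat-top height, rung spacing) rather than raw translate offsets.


A bed frame 1946 mm long (x) by 990 mm wide (y). Four 72×72 mm corner posts, 384 mm tall, at the corners of the footprint. Four rails of 25 mm thickness and 157 mm height run between adjacent posts with their undersides at z = 175 mm, their outer faces flush with the outside of the frame (the two x-running rails run between the posts' inner faces; the two y-running rails run between the posts' inner faces). 11 slats, each 74 mm wide (x) and 24 mm thick, lie across the top of the two x-running rails, running the full 990 mm width of the frame in y; along x they sit between the end posts with a 82 mm gap after the −x posts and between neighbouring slats, leaving 86 mm before the +x posts.


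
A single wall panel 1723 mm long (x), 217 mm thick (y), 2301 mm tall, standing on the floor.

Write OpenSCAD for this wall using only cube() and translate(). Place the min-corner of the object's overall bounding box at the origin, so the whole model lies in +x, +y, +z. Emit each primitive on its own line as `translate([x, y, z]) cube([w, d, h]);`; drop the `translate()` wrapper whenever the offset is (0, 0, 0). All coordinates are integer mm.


cube([1723, 217, 2301]);


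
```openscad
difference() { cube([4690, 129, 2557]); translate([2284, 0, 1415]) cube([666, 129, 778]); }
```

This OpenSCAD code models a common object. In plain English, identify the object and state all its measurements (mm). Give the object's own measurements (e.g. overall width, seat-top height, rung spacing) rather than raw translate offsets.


A wall 4690 mm long (x), 129 mm thick (y), 2557 mm tall, with a rectangular window opening cut through it. The opening is 666 mm wide and 778 mm tall; its sill is at z = 1415 mm and its near (−x) edge is 2284 mm from the wall's −x end. The opening passes through the full wall thickness.


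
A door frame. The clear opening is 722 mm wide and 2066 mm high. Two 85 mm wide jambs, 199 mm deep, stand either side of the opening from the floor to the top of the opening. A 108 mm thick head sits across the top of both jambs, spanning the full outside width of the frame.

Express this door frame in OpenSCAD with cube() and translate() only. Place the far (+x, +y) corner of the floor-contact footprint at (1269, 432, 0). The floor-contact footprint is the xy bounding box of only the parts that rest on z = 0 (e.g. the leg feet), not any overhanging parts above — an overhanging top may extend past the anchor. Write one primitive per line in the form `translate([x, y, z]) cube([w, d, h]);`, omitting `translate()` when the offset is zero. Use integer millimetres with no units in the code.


translate([377, 233, 0]) cube([85, 199, 2066]);
translate([1184, 233, 0]) cube([85, 199, 2066]);
translate([377, 233, 2066]) cube([892, 199, 108]);


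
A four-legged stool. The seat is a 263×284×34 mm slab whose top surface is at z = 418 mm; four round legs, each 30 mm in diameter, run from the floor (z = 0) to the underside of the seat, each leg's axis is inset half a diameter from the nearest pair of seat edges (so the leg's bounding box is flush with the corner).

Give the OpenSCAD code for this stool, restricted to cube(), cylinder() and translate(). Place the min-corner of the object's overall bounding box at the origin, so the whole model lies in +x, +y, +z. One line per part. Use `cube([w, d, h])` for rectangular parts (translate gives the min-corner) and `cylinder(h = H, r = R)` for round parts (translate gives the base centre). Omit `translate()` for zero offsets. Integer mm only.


translate([0, 0, 384]) cube([263, 284, 34]);
translate([15, 15, 0]) cylinder(h = 384, r = 15);
translate([248, 15, 0]) cylinder(h = 384, r = 15);
translate([15, 269, 0]) cylinder(h = 384, r = 15);
translate([248, 269, 0]) cylinder(h = 384, r = 15);


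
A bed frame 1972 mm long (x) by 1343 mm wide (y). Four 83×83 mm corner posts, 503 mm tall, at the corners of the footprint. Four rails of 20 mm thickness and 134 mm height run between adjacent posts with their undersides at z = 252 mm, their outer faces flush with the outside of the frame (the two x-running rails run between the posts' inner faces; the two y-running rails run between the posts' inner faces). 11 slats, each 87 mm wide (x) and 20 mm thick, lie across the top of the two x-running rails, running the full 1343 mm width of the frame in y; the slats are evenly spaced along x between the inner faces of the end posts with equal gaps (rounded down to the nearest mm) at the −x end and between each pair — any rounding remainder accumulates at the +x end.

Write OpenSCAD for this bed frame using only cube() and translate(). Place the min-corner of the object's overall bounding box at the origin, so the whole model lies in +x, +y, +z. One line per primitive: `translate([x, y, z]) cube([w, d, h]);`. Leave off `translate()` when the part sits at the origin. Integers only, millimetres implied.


cube([83, 83, 503]);
translate([0, 1260, 0]) cube([83, 83, 503]);
translate([1889, 0, 0]) cube([83, 83, 503]);
translate([1889, 1260, 0]) cube([83, 83, 503]);
translate([83, 0, 252]) cube([1806, 20, 134]);
translate([83, 1323, 252]) cube([1806, 20, 134]);
translate([0, 83, 252]) cube([20, 1177, 134]);
translate([1952, 83, 252]) cube([20, 1177, 134]);
translate([153, 0, 386]) cube([87, 1343, 20]);
translate([310, 0, 386]) cube([87, 1343, 20]);
translate([467, 0, 386]) cube([87, 1343, 20]);
translate([624, 0, 386]) cube([87, 1343, 20]);
translate([781, 0, 386]) cube([87, 1343, 20]);
translate([938, 0, 386]) cube([87, 1343, 20]);
translate([1095, 0, 386]) cube([87, 1343, 20]);
translate([1252, 0, 386]) cube([87, 1343, 20]);
translate([1409, 0, 386]) cube([87, 1343, 20]);
translate([1566, 0, 386]) cube([87, 1343, 20]);
translate([1723, 0, 386]) cube([87, 1343, 20]);


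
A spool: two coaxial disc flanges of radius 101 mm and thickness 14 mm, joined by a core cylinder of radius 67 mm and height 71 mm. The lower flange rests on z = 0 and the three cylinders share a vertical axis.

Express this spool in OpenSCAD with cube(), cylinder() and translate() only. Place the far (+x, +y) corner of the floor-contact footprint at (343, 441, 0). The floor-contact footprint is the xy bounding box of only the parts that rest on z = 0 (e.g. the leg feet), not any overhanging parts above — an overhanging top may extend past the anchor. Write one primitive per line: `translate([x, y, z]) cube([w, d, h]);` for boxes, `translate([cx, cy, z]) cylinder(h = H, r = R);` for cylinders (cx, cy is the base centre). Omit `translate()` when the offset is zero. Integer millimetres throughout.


translate([242, 340, 0]) cylinder(h = 14, r = 101);
translate([242, 340, 14]) cylinder(h = 71, r = 67);
translate([242, 340, 85]) cylinder(h = 14, r = 101);


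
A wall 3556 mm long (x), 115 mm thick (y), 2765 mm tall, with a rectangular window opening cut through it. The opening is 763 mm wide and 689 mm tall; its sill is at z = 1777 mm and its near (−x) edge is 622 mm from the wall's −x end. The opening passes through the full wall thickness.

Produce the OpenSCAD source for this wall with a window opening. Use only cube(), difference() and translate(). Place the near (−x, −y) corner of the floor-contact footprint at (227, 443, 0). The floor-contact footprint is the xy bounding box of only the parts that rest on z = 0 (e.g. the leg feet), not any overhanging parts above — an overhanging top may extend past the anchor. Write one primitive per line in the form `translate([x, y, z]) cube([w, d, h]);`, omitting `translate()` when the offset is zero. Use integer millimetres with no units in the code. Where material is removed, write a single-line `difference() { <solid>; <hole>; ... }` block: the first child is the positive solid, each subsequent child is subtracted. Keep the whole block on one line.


difference() { translate([227, 443, 0]) cube([3556, 115, 2765]); translate([849, 443, 1777]) cube([763, 115, 689]); }


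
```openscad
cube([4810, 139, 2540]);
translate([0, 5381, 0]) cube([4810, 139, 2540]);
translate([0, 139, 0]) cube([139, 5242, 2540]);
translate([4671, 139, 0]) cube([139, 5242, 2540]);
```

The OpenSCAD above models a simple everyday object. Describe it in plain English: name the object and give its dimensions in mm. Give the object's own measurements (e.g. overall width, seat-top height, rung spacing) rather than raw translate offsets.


The wall frame of a small rectangular building: four walls, each 2540 mm tall and 139 mm thick, enclosing a footprint 4810 mm (x) by 5520 mm (y) outside-to-outside, with no floor or roof. The front and back walls (the −y and +y sides) span the full width; the two side walls fit between them.


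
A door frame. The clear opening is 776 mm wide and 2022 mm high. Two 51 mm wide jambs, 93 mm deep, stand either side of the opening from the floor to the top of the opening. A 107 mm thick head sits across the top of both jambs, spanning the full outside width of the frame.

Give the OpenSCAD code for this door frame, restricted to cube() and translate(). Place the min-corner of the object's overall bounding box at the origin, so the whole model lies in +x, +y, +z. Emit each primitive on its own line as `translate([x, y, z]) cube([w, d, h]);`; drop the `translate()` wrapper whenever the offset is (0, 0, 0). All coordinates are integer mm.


cube([51, 93, 2022]);
translate([827, 0, 0]) cube([51, 93, 2022]);
translate([0, 0, 2022]) cube([878, 93, 107]);


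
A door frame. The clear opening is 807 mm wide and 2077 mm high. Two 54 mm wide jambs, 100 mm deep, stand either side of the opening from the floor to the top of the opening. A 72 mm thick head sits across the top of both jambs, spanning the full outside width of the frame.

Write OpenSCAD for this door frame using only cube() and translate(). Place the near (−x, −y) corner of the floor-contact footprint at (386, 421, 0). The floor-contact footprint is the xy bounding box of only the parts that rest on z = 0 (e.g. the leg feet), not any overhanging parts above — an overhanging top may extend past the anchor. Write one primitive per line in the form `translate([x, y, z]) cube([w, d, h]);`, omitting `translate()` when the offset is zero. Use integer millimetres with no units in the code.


translate([386, 421, 0]) cube([54, 100, 2077]);
translate([1247, 421, 0]) cube([54, 100, 2077]);
translate([386, 421, 2077]) cube([915, 100, 72]);


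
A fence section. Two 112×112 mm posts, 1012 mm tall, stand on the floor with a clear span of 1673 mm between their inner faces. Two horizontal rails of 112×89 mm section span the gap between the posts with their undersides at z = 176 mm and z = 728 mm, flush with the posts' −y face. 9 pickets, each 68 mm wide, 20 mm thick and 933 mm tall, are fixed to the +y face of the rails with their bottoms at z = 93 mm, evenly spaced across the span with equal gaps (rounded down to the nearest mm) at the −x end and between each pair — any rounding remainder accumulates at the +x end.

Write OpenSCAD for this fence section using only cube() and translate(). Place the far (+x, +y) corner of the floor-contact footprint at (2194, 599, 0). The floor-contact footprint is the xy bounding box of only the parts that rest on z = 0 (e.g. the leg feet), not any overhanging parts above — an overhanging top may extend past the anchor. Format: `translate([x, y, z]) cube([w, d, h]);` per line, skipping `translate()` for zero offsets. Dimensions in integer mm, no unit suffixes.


translate([297, 487, 0]) cube([112, 112, 1012]);
translate([2082, 487, 0]) cube([112, 112, 1012]);
translate([409, 487, 176]) cube([1673, 112, 89]);
translate([409, 487, 728]) cube([1673, 112, 89]);
translate([515, 599, 93]) cube([68, 20, 933]);
translate([689, 599, 93]) cube([68, 20, 933]);
translate([863, 599, 93]) cube([68, 20, 933]);
translate([1037, 599, 93]) cube([68, 20, 933]);
translate([1211, 599, 93]) cube([68, 20, 933]);
translate([1385, 599, 93]) cube([68, 20, 933]);
translate([1559, 599, 93]) cube([68, 20, 933]);
translate([1733, 599, 93]) cube([68, 20, 933]);
translate([1907, 599, 93]) cube([68, 20, 933]);


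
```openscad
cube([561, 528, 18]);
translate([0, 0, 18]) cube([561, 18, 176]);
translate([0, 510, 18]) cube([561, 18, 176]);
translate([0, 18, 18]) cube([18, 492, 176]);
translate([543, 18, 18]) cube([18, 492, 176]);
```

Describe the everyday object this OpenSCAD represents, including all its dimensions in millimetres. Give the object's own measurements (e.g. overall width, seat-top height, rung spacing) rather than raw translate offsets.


An open-topped rectangular box: outside dimensions 561×528×194 mm, with a uniform wall and base thickness of 18 mm. The base is a full 561×528 slab on the floor; four walls sit on top of the base. The front and back walls (the −y and +y sides) span the full width; the two side walls fit between them.


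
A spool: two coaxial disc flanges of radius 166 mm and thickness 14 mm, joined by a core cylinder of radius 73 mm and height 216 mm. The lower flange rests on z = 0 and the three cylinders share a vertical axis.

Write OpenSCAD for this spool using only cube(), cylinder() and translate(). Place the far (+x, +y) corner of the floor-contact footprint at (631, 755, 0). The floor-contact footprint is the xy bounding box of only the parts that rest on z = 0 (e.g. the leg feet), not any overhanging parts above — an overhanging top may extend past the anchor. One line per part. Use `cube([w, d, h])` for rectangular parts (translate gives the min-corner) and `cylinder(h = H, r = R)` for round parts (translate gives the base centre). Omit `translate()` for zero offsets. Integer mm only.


translate([465, 589, 0]) cylinder(h = 14, r = 166);
translate([465, 589, 14]) cylinder(h = 216, r = 73);
translate([465, 589, 230]) cylinder(h = 14, r = 166);


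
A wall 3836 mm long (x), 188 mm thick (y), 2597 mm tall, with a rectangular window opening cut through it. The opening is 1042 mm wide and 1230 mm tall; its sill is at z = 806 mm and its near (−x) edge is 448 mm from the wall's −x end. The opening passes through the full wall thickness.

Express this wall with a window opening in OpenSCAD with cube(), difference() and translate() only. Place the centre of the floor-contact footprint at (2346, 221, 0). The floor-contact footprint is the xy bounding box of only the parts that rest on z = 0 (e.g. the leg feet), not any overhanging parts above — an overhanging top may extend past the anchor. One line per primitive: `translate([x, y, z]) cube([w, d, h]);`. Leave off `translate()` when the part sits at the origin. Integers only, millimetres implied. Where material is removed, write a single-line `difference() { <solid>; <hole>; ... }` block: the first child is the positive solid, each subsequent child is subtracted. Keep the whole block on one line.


difference() { translate([428, 127, 0]) cube([3836, 188, 2597]); translate([876, 127, 806]) cube([1042, 188, 1230]); }


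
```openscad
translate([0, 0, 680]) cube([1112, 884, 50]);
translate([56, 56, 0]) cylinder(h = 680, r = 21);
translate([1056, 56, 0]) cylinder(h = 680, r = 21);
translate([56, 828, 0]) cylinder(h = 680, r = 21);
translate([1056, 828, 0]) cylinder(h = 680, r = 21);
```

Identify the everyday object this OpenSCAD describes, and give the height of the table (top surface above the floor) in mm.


A table. The table height is 730 mm.

A 1112×884×50 slab sits at z = 680 on four Ø42 mm round legs — a table. The top surface is at 680 + 50 = 730 mm.


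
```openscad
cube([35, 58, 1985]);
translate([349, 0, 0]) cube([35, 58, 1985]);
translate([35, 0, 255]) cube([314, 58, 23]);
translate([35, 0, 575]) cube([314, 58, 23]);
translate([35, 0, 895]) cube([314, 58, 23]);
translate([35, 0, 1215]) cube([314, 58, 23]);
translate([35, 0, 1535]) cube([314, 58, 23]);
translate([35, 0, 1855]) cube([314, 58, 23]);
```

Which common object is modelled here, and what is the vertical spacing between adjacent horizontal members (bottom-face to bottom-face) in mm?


A ladder. The rung spacing is 320 mm.

Two tall 35×58 posts with 6 short bars between them — a ladder. Adjacent rungs sit at z = 255 and z = 575, so the spacing is 575 − 255 = 320 mm.
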